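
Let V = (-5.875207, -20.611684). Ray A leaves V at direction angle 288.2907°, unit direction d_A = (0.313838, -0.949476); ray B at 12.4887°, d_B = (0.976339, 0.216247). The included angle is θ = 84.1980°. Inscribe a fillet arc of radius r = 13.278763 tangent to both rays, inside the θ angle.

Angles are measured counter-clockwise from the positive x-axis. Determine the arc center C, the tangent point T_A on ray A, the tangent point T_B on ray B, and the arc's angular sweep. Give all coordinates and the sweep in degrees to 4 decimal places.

center=(11.3450,-30.3982) T_A=(-1.2629,-34.5656) T_B=(8.4735,-17.4336) sweep=95.8020

bisector direction at 330.3897° = (0.869406,-0.494098)
center distance |VC| = r/sin(θ/2) = 13.278763/sin(42.0990°) = 19.806820
C = V + |VC|·bis = (11.3450,-30.3982)
T_A = V + ((C−V)·d_A)·d_A = V + 14.6964·d_A = (-1.2629,-34.5656)
T_B = V + ((C−V)·d_B)·d_B = V + 14.6964·d_B = (8.4735,-17.4336)
sweep = 180° − θ = 95.8020°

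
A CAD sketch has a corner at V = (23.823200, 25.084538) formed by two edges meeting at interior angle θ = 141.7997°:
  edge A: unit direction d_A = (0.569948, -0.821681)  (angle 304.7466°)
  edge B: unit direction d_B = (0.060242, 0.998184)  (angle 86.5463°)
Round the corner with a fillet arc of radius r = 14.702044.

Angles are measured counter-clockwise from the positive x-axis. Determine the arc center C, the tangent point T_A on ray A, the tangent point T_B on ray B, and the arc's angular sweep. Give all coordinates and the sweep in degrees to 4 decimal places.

center=(38.8052,29.2807) T_A=(26.7249,20.9013) T_B=(24.1299,30.1664) sweep=38.2003

bisector direction at 15.6465° = (0.962944,0.269701)
center distance |VC| = r/sin(θ/2) = 14.702044/sin(70.8999°) = 15.558574
C = V + |VC|·bis = (38.8052,29.2807)
T_A = V + ((C−V)·d_A)·d_A = V + 5.0911·d_A = (26.7249,20.9013)
T_B = V + ((C−V)·d_B)·d_B = V + 5.0911·d_B = (24.1299,30.1664)
sweep = 180° − θ = 38.2003°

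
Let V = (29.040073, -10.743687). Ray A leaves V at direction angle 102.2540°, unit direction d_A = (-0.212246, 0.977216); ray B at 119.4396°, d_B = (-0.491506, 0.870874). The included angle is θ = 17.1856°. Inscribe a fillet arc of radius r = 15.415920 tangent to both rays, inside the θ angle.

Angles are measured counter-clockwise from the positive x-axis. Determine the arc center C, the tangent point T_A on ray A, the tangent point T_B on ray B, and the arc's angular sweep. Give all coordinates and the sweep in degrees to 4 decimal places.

center=(-7.6779,85.6797) T_A=(7.3868,88.9517) T_B=(-21.1032,78.1027) sweep=162.8144

bisector direction at 110.8468° = (-0.355870,0.934535)
center distance |VC| = r/sin(θ/2) = 15.415920/sin(8.5928°) = 103.177882
C = V + |VC|·bis = (-7.6779,85.6797)
T_A = V + ((C−V)·d_A)·d_A = V + 102.0197·d_A = (7.3868,88.9517)
T_B = V + ((C−V)·d_B)·d_B = V + 102.0197·d_B = (-21.1032,78.1027)
sweep = 180° − θ = 162.8144°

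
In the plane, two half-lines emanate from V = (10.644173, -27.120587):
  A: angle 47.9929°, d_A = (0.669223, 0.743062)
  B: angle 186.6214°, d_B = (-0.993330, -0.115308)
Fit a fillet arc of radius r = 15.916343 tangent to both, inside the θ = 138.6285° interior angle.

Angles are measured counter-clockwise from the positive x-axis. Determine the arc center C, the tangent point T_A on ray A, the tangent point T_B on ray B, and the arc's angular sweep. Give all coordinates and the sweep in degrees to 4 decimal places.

center=(2.8392,-12.0034) T_A=(14.6660,-22.6550) T_B=(4.6745,-27.8136) sweep=41.3715

bisector direction at 117.3072° = (-0.458760,0.888560)
center distance |VC| = r/sin(θ/2) = 15.916343/sin(69.3143°) = 17.013148
C = V + |VC|·bis = (2.8392,-12.0034)
T_A = V + ((C−V)·d_A)·d_A = V + 6.0098·d_A = (14.6660,-22.6550)
T_B = V + ((C−V)·d_B)·d_B = V + 6.0098·d_B = (4.6745,-27.8136)
sweep = 180° − θ = 41.3715°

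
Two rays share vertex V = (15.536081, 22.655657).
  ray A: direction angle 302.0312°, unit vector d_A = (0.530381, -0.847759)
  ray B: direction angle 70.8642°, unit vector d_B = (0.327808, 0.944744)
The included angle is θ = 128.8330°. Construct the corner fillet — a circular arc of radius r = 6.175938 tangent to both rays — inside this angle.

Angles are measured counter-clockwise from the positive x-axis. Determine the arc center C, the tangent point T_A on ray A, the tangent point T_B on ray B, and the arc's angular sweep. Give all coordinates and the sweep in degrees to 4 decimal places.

center=(22.3400,23.4246) T_A=(17.1043,20.1490) T_B=(16.5054,25.4491) sweep=51.1670

bisector direction at 6.4477° = (0.993675,0.112296)
center distance |VC| = r/sin(θ/2) = 6.175938/sin(64.4165°) = 6.847265
C = V + |VC|·bis = (22.3400,23.4246)
T_A = V + ((C−V)·d_A)·d_A = V + 2.9568·d_A = (17.1043,20.1490)
T_B = V + ((C−V)·d_B)·d_B = V + 2.9568·d_B = (16.5054,25.4491)
sweep = 180° − θ = 51.1670°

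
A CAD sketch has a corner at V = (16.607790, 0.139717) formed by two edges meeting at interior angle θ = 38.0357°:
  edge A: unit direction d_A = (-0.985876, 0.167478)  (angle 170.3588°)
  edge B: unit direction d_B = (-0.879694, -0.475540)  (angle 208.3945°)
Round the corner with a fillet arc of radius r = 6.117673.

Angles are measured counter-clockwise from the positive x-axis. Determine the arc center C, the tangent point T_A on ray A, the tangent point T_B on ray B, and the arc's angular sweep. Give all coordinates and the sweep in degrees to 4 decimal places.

bisector direction at 189.3767° = (-0.986639,-0.162924)
center distance |VC| = r/sin(θ/2) = 6.117673/sin(19.0178°) = 18.773775
C = V + |VC|·bis = (-1.9151,-2.9190)
T_A = V + ((C−V)·d_A)·d_A = V + 17.7490·d_A = (-0.8906,3.1123)
T_B = V + ((C−V)·d_B)·d_B = V + 17.7490·d_B = (0.9941,-8.3007)
sweep = 180° − θ = 141.9643°

center=(-1.9151,-2.9190) T_A=(-0.8906,3.1123) T_B=(0.9941,-8.3007) sweep=141.9643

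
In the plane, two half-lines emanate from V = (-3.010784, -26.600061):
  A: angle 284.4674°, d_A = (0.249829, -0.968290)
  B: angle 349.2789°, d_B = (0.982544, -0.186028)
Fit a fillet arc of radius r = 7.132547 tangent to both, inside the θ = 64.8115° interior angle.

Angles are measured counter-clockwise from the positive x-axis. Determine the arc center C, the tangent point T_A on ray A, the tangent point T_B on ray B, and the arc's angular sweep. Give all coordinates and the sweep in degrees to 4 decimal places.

bisector direction at 316.8732° = (0.729842,-0.683616)
center distance |VC| = r/sin(θ/2) = 7.132547/sin(32.4057°) = 13.309188
C = V + |VC|·bis = (6.7028,-35.6984)
T_A = V + ((C−V)·d_A)·d_A = V + 11.2366·d_A = (-0.2036,-37.4804)
T_B = V + ((C−V)·d_B)·d_B = V + 11.2366·d_B = (8.0297,-28.6904)
sweep = 180° − θ = 115.1885°

center=(6.7028,-35.6984) T_A=(-0.2036,-37.4804) T_B=(8.0297,-28.6904) sweep=115.1885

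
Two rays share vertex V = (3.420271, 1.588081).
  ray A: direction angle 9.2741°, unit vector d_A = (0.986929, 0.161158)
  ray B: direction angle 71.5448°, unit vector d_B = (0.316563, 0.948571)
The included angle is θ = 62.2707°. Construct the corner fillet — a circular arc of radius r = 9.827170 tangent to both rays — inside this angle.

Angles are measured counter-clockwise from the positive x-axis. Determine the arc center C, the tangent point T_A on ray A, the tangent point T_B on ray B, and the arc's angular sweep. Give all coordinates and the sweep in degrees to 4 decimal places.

bisector direction at 40.4094° = (0.761431,0.648245)
center distance |VC| = r/sin(θ/2) = 9.827170/sin(31.1353°) = 19.005804
C = V + |VC|·bis = (17.8919,13.9085)
T_A = V + ((C−V)·d_A)·d_A = V + 16.2680·d_A = (19.4756,4.2098)
T_B = V + ((C−V)·d_B)·d_B = V + 16.2680·d_B = (8.5701,17.0194)
sweep = 180° − θ = 117.7293°

center=(17.8919,13.9085) T_A=(19.4756,4.2098) T_B=(8.5701,17.0194) sweep=117.7293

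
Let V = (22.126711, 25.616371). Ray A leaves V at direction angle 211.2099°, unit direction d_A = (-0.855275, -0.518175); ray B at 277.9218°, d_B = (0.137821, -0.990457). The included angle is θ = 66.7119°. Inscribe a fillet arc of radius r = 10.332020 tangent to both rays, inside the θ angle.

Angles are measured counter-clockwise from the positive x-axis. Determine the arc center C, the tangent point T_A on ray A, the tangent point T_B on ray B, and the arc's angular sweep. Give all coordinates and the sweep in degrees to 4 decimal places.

bisector direction at 244.5659° = (-0.429473,-0.903079)
center distance |VC| = r/sin(θ/2) = 10.332020/sin(33.3559°) = 18.791001
C = V + |VC|·bis = (14.0565,8.6466)
T_A = V + ((C−V)·d_A)·d_A = V + 15.6956·d_A = (8.7027,17.4833)
T_B = V + ((C−V)·d_B)·d_B = V + 15.6956·d_B = (24.2899,10.0706)
sweep = 180° − θ = 113.2881°

center=(14.0565,8.6466) T_A=(8.7027,17.4833) T_B=(24.2899,10.0706) sweep=113.2881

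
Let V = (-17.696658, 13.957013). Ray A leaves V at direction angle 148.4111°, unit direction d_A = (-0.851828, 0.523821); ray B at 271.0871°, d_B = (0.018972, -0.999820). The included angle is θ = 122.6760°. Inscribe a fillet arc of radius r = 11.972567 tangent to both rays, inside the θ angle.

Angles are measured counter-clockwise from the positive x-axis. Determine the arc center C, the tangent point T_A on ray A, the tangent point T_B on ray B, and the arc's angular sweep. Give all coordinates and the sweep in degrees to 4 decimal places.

bisector direction at 209.7491° = (-0.868207,-0.496203)
center distance |VC| = r/sin(θ/2) = 11.972567/sin(61.3380°) = 13.644504
C = V + |VC|·bis = (-29.5429,7.1866)
T_A = V + ((C−V)·d_A)·d_A = V + 6.5445·d_A = (-23.2714,17.3851)
T_B = V + ((C−V)·d_B)·d_B = V + 6.5445·d_B = (-17.5725,7.4137)
sweep = 180° − θ = 57.3240°

center=(-29.5429,7.1866) T_A=(-23.2714,17.3851) T_B=(-17.5725,7.4137) sweep=57.3240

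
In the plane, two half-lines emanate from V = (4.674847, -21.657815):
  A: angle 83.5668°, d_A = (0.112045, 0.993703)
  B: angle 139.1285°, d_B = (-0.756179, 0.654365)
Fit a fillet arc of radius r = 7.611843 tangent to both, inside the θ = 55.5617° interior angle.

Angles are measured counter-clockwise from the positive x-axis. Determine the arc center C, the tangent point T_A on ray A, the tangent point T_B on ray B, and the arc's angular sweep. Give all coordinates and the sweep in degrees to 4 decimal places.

bisector direction at 111.3477° = (-0.364026,0.931389)
center distance |VC| = r/sin(θ/2) = 7.611843/sin(27.7809°) = 16.331239
C = V + |VC|·bis = (-1.2701,-6.4471)
T_A = V + ((C−V)·d_A)·d_A = V + 14.4488·d_A = (6.2938,-7.2999)
T_B = V + ((C−V)·d_B)·d_B = V + 14.4488·d_B = (-6.2511,-12.2030)
sweep = 180° − θ = 124.4383°

center=(-1.2701,-6.4471) T_A=(6.2938,-7.2999) T_B=(-6.2511,-12.2030) sweep=124.4383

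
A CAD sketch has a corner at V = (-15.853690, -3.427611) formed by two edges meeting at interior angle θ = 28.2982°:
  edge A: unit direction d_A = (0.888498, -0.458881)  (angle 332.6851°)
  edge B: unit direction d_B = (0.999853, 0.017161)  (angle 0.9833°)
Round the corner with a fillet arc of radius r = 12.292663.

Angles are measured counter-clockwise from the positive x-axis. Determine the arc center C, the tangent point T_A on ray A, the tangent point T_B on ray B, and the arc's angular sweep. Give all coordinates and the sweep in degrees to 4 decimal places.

center=(33.1123,-14.8817) T_A=(27.4715,-25.8037) T_B=(32.9014,-2.5908) sweep=151.7018

bisector direction at 346.8342° = (0.973715,-0.227770)
center distance |VC| = r/sin(θ/2) = 12.292663/sin(14.1491°) = 50.287834
C = V + |VC|·bis = (33.1123,-14.8817)
T_A = V + ((C−V)·d_A)·d_A = V + 48.7622·d_A = (27.4715,-25.8037)
T_B = V + ((C−V)·d_B)·d_B = V + 48.7622·d_B = (32.9014,-2.5908)
sweep = 180° − θ = 151.7018°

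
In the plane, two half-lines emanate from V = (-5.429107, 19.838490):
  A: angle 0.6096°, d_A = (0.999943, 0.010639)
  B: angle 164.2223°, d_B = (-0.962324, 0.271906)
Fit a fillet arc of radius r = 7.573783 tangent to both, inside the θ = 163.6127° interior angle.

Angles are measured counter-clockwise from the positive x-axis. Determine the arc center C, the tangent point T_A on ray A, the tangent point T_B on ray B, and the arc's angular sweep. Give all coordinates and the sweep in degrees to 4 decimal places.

center=(-4.4192,27.4234) T_A=(-4.3386,19.8501) T_B=(-6.4786,20.1350) sweep=16.3873

bisector direction at 82.4159° = (0.131980,0.991252)
center distance |VC| = r/sin(θ/2) = 7.573783/sin(81.8063°) = 7.651893
C = V + |VC|·bis = (-4.4192,27.4234)
T_A = V + ((C−V)·d_A)·d_A = V + 1.0905·d_A = (-4.3386,19.8501)
T_B = V + ((C−V)·d_B)·d_B = V + 1.0905·d_B = (-6.4786,20.1350)
sweep = 180° − θ = 16.3873°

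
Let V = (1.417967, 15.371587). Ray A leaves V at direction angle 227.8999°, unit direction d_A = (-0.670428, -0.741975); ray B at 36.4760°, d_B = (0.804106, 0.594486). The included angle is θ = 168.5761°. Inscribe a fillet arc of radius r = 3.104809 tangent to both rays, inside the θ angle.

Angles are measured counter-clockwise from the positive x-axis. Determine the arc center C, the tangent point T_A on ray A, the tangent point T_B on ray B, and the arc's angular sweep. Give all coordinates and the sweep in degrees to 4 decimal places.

bisector direction at 312.1880° = (0.671565,-0.740946)
center distance |VC| = r/sin(θ/2) = 3.104809/sin(84.2880°) = 3.120302
C = V + |VC|·bis = (3.5135,13.0596)
T_A = V + ((C−V)·d_A)·d_A = V + 0.3106·d_A = (1.2098,15.1412)
T_B = V + ((C−V)·d_B)·d_B = V + 0.3106·d_B = (1.6677,15.5562)
sweep = 180° − θ = 11.4239°

center=(3.5135,13.0596) T_A=(1.2098,15.1412) T_B=(1.6677,15.5562) sweep=11.4239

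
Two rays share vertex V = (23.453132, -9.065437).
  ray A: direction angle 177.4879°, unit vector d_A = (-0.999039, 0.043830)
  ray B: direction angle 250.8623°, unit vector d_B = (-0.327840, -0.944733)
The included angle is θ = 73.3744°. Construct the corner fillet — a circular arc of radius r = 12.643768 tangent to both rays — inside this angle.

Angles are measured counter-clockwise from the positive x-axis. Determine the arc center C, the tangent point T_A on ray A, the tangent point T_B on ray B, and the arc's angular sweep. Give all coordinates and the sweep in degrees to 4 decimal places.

center=(5.9444,-20.9532) T_A=(6.4986,-8.3216) T_B=(17.8894,-25.0983) sweep=106.6256

bisector direction at 214.1751° = (-0.827325,-0.561724)
center distance |VC| = r/sin(θ/2) = 12.643768/sin(36.6872°) = 21.163030
C = V + |VC|·bis = (5.9444,-20.9532)
T_A = V + ((C−V)·d_A)·d_A = V + 16.9708·d_A = (6.4986,-8.3216)
T_B = V + ((C−V)·d_B)·d_B = V + 16.9708·d_B = (17.8894,-25.0983)
sweep = 180° − θ = 106.6256°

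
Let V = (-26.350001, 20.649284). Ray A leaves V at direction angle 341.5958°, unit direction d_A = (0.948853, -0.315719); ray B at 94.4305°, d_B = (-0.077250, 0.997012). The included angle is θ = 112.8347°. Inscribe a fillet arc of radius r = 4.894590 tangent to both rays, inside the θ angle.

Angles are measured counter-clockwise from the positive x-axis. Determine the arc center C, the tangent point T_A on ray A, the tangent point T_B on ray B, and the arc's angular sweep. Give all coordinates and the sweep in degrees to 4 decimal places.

bisector direction at 38.0131° = (0.787869,0.615842)
center distance |VC| = r/sin(θ/2) = 4.894590/sin(56.4173°) = 5.875232
C = V + |VC|·bis = (-21.7211,24.2675)
T_A = V + ((C−V)·d_A)·d_A = V + 3.2498·d_A = (-23.2664,19.6233)
T_B = V + ((C−V)·d_B)·d_B = V + 3.2498·d_B = (-26.6010,23.8894)
sweep = 180° − θ = 67.1653°

center=(-21.7211,24.2675) T_A=(-23.2664,19.6233) T_B=(-26.6010,23.8894) sweep=67.1653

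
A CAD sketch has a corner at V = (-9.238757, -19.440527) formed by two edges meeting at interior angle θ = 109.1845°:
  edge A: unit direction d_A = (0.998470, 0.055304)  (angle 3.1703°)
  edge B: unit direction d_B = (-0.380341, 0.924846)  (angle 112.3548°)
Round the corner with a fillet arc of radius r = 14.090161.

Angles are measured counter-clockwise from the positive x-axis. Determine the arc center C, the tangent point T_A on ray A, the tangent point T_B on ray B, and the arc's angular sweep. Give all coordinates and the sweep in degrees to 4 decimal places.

bisector direction at 57.7626° = (0.533429,0.845845)
center distance |VC| = r/sin(θ/2) = 14.090161/sin(54.5922°) = 17.287493
C = V + |VC|·bis = (-0.0171,-4.8180)
T_A = V + ((C−V)·d_A)·d_A = V + 10.0162·d_A = (0.7621,-18.8866)
T_B = V + ((C−V)·d_B)·d_B = V + 10.0162·d_B = (-13.0483,-10.1771)
sweep = 180° − θ = 70.8155°

center=(-0.0171,-4.8180) T_A=(0.7621,-18.8866) T_B=(-13.0483,-10.1771) sweep=70.8155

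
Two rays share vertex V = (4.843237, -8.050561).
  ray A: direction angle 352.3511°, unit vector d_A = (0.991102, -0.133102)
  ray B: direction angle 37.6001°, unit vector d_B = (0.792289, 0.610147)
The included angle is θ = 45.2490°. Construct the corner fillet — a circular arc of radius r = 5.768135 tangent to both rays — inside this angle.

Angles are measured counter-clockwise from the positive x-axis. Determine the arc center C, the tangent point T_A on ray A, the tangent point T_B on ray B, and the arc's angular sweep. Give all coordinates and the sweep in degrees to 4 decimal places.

bisector direction at 14.9756° = (0.966036,0.258408)
center distance |VC| = r/sin(θ/2) = 5.768135/sin(22.6245°) = 14.994240
C = V + |VC|·bis = (19.3282,-4.1759)
T_A = V + ((C−V)·d_A)·d_A = V + 13.8404·d_A = (18.5605,-9.8927)
T_B = V + ((C−V)·d_B)·d_B = V + 13.8404·d_B = (15.8088,0.3941)
sweep = 180° − θ = 134.7510°

center=(19.3282,-4.1759) T_A=(18.5605,-9.8927) T_B=(15.8088,0.3941) sweep=134.7510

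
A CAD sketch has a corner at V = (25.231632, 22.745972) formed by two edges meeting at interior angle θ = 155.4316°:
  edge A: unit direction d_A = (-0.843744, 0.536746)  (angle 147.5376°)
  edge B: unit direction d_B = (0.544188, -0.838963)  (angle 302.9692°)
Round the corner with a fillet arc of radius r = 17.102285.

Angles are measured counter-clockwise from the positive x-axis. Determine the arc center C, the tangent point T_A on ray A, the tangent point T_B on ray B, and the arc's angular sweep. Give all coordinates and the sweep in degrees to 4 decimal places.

bisector direction at 225.2534° = (-0.703973,-0.710227)
center distance |VC| = r/sin(θ/2) = 17.102285/sin(77.7158°) = 17.503029
C = V + |VC|·bis = (12.9100,10.3148)
T_A = V + ((C−V)·d_A)·d_A = V + 3.7240·d_A = (22.0896,24.7448)
T_B = V + ((C−V)·d_B)·d_B = V + 3.7240·d_B = (27.2582,19.6217)
sweep = 180° − θ = 24.5684°

center=(12.9100,10.3148) T_A=(22.0896,24.7448) T_B=(27.2582,19.6217) sweep=24.5684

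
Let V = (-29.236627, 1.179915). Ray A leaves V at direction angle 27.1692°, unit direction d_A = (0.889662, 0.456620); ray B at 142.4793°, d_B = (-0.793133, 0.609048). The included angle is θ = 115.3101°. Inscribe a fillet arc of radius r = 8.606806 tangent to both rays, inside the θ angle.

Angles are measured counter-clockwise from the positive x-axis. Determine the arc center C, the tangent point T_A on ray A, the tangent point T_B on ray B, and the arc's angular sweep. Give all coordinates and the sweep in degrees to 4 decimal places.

center=(-28.3176,11.3258) T_A=(-24.3876,3.6687) T_B=(-33.5596,4.4995) sweep=64.6899

bisector direction at 84.8243° = (0.090211,0.995923)
center distance |VC| = r/sin(θ/2) = 8.606806/sin(57.6551°) = 10.187470
C = V + |VC|·bis = (-28.3176,11.3258)
T_A = V + ((C−V)·d_A)·d_A = V + 5.4505·d_A = (-24.3876,3.6687)
T_B = V + ((C−V)·d_B)·d_B = V + 5.4505·d_B = (-33.5596,4.4995)
sweep = 180° − θ = 64.6899°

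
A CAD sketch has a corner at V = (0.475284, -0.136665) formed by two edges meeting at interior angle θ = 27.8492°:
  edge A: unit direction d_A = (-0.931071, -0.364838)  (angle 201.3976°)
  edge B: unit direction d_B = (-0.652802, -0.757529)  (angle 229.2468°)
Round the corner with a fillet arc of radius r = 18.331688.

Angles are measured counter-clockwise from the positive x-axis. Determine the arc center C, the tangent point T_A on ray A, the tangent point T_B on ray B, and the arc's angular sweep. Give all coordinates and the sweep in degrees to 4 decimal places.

center=(-61.6789,-44.1804) T_A=(-68.3670,-27.1123) T_B=(-47.7921,-56.1474) sweep=152.1508

bisector direction at 215.3222° = (-0.815914,-0.578174)
center distance |VC| = r/sin(θ/2) = 18.331688/sin(13.9246°) = 76.177371
C = V + |VC|·bis = (-61.6789,-44.1804)
T_A = V + ((C−V)·d_A)·d_A = V + 73.9388·d_A = (-68.3670,-27.1123)
T_B = V + ((C−V)·d_B)·d_B = V + 73.9388·d_B = (-47.7921,-56.1474)
sweep = 180° − θ = 152.1508°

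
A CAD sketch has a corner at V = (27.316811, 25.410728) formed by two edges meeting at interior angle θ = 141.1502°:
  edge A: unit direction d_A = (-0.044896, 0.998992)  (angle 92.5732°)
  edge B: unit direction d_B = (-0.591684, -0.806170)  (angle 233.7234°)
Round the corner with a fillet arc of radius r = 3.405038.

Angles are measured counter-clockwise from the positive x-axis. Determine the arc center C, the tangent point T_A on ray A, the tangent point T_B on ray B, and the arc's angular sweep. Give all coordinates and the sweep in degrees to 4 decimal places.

center=(23.8613,26.4574) T_A=(27.2629,26.6103) T_B=(26.6063,24.4427) sweep=38.8498

bisector direction at 163.1483° = (-0.957058,0.289896)
center distance |VC| = r/sin(θ/2) = 3.405038/sin(70.5751°) = 3.610557
C = V + |VC|·bis = (23.8613,26.4574)
T_A = V + ((C−V)·d_A)·d_A = V + 1.2008·d_A = (27.2629,26.6103)
T_B = V + ((C−V)·d_B)·d_B = V + 1.2008·d_B = (26.6063,24.4427)
sweep = 180° − θ = 38.8498°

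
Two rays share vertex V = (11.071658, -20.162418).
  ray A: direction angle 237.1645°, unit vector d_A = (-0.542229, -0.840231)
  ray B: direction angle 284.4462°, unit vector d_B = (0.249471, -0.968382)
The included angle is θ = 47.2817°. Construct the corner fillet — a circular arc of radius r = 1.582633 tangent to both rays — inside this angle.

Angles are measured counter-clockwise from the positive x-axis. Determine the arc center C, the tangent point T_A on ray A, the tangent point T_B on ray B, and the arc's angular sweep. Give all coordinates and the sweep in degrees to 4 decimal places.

bisector direction at 260.8053° = (-0.159789,-0.987151)
center distance |VC| = r/sin(θ/2) = 1.582633/sin(23.6409°) = 3.946693
C = V + |VC|·bis = (10.4410,-24.0584)
T_A = V + ((C−V)·d_A)·d_A = V + 3.6155·d_A = (9.1112,-23.2003)
T_B = V + ((C−V)·d_B)·d_B = V + 3.6155·d_B = (11.9736,-23.6636)
sweep = 180° − θ = 132.7183°

center=(10.4410,-24.0584) T_A=(9.1112,-23.2003) T_B=(11.9736,-23.6636) sweep=132.7183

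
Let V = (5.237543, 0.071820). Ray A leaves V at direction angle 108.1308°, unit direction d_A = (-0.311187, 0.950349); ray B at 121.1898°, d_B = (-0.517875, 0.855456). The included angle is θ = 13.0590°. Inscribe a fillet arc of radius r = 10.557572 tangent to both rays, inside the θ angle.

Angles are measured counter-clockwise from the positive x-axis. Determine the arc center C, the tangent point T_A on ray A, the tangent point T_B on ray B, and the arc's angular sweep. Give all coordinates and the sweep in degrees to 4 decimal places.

center=(-33.4999,84.4469) T_A=(-23.4665,87.7323) T_B=(-42.5314,78.9794) sweep=166.9410

bisector direction at 114.6603° = (-0.417237,0.908797)
center distance |VC| = r/sin(θ/2) = 10.557572/sin(6.5295°) = 92.842582
C = V + |VC|·bis = (-33.4999,84.4469)
T_A = V + ((C−V)·d_A)·d_A = V + 92.2404·d_A = (-23.4665,87.7323)
T_B = V + ((C−V)·d_B)·d_B = V + 92.2404·d_B = (-42.5314,78.9794)
sweep = 180° − θ = 166.9410°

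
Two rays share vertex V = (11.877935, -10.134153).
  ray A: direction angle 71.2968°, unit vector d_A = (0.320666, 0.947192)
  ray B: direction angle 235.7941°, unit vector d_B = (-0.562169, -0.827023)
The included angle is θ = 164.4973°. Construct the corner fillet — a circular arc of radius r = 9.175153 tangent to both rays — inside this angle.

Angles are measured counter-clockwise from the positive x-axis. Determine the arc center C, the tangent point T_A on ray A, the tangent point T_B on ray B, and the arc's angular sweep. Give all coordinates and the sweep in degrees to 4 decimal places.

center=(3.5878,-6.0090) T_A=(12.2784,-8.9512) T_B=(11.1758,-11.1670) sweep=15.5027

bisector direction at 153.5455° = (-0.895288,0.445488)
center distance |VC| = r/sin(θ/2) = 9.175153/sin(82.2486°) = 9.259762
C = V + |VC|·bis = (3.5878,-6.0090)
T_A = V + ((C−V)·d_A)·d_A = V + 1.2489·d_A = (12.2784,-8.9512)
T_B = V + ((C−V)·d_B)·d_B = V + 1.2489·d_B = (11.1758,-11.1670)
sweep = 180° − θ = 15.5027°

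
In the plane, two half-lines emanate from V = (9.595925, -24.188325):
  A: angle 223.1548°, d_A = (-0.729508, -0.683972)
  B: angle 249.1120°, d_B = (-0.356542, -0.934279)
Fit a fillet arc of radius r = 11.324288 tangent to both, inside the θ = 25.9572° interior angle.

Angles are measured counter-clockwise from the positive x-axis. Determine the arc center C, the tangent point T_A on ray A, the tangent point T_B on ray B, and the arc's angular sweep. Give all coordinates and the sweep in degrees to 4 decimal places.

center=(-18.5027,-66.0562) T_A=(-26.2482,-57.7950) T_B=(-7.9226,-70.0938) sweep=154.0428

bisector direction at 236.1334° = (-0.557261,-0.830337)
center distance |VC| = r/sin(θ/2) = 11.324288/sin(12.9786°) = 50.422698
C = V + |VC|·bis = (-18.5027,-66.0562)
T_A = V + ((C−V)·d_A)·d_A = V + 49.1346·d_A = (-26.2482,-57.7950)
T_B = V + ((C−V)·d_B)·d_B = V + 49.1346·d_B = (-7.9226,-70.0938)
sweep = 180° − θ = 154.0428°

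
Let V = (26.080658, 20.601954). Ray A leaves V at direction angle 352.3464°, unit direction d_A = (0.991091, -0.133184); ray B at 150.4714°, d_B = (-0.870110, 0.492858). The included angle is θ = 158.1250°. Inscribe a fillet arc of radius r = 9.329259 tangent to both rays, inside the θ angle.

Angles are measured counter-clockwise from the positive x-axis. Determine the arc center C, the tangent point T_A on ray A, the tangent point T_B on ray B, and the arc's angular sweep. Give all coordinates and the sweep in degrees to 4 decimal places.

center=(29.1100,29.6080) T_A=(27.8675,20.3618) T_B=(24.5120,21.4905) sweep=21.8750

bisector direction at 71.4089° = (0.318812,0.947818)
center distance |VC| = r/sin(θ/2) = 9.329259/sin(79.0625°) = 9.501863
C = V + |VC|·bis = (29.1100,29.6080)
T_A = V + ((C−V)·d_A)·d_A = V + 1.8029·d_A = (27.8675,20.3618)
T_B = V + ((C−V)·d_B)·d_B = V + 1.8029·d_B = (24.5120,21.4905)
sweep = 180° − θ = 21.8750°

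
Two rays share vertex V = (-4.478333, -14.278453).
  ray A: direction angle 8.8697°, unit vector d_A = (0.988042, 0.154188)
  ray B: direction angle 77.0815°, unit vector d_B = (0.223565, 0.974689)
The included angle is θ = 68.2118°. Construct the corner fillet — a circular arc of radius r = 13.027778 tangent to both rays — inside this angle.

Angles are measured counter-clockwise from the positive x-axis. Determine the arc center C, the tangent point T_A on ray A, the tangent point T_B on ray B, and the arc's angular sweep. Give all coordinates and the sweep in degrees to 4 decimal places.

center=(12.5206,1.5598) T_A=(14.5293,-11.3122) T_B=(-0.1775,4.4723) sweep=111.7882

bisector direction at 42.9756° = (0.731644,0.681687)
center distance |VC| = r/sin(θ/2) = 13.027778/sin(34.1059°) = 23.233840
C = V + |VC|·bis = (12.5206,1.5598)
T_A = V + ((C−V)·d_A)·d_A = V + 19.2377·d_A = (14.5293,-11.3122)
T_B = V + ((C−V)·d_B)·d_B = V + 19.2377·d_B = (-0.1775,4.4723)
sweep = 180° − θ = 111.7882°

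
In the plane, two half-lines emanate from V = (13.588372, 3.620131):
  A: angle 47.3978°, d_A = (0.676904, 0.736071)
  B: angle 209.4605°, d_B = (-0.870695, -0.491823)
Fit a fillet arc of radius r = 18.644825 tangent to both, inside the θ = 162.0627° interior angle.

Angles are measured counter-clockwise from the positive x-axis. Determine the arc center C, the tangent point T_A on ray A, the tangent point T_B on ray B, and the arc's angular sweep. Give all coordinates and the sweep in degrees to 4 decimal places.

bisector direction at 128.4291° = (-0.621546,0.783377)
center distance |VC| = r/sin(θ/2) = 18.644825/sin(81.0314°) = 18.875602
C = V + |VC|·bis = (1.8563,18.4068)
T_A = V + ((C−V)·d_A)·d_A = V + 2.9426·d_A = (15.5802,5.7861)
T_B = V + ((C−V)·d_B)·d_B = V + 2.9426·d_B = (11.0263,2.1729)
sweep = 180° − θ = 17.9373°

center=(1.8563,18.4068) T_A=(15.5802,5.7861) T_B=(11.0263,2.1729) sweep=17.9373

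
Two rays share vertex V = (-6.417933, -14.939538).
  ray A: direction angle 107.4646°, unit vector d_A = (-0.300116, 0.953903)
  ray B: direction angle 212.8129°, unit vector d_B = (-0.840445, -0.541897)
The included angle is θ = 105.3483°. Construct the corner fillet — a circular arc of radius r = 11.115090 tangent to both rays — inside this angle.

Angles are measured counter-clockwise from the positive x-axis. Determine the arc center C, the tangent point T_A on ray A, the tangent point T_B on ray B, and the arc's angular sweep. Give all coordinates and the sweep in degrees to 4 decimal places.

center=(-19.5642,-10.1907) T_A=(-8.9615,-6.8549) T_B=(-13.5410,-19.5323) sweep=74.6517

bisector direction at 160.1388° = (-0.940518,0.339744)
center distance |VC| = r/sin(θ/2) = 11.115090/sin(52.6741°) = 13.977729
C = V + |VC|·bis = (-19.5642,-10.1907)
T_A = V + ((C−V)·d_A)·d_A = V + 8.4754·d_A = (-8.9615,-6.8549)
T_B = V + ((C−V)·d_B)·d_B = V + 8.4754·d_B = (-13.5410,-19.5323)
sweep = 180° − θ = 74.6517°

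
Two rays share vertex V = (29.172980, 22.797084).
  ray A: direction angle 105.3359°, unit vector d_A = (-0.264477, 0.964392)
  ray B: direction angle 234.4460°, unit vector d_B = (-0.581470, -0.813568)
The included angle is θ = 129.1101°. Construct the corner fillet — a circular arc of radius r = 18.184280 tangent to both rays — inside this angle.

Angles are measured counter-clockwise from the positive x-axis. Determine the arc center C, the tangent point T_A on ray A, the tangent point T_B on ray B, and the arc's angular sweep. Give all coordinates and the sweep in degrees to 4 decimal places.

center=(9.3479,26.3317) T_A=(26.8847,31.1410) T_B=(24.1421,15.7581) sweep=50.8899

bisector direction at 169.8910° = (-0.984475,0.175522)
center distance |VC| = r/sin(θ/2) = 18.184280/sin(64.5550°) = 20.137663
C = V + |VC|·bis = (9.3479,26.3317)
T_A = V + ((C−V)·d_A)·d_A = V + 8.6520·d_A = (26.8847,31.1410)
T_B = V + ((C−V)·d_B)·d_B = V + 8.6520·d_B = (24.1421,15.7581)
sweep = 180° − θ = 50.8899°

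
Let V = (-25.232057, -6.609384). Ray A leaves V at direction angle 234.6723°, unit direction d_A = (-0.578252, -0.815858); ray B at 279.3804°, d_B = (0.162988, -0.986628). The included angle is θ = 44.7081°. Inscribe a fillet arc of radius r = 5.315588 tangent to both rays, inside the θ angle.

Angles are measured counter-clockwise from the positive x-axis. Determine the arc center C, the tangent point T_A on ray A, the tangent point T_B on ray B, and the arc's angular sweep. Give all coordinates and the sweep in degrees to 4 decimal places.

center=(-28.3698,-20.2289) T_A=(-32.7065,-17.1552) T_B=(-23.1253,-19.3625) sweep=135.2919

bisector direction at 257.0264° = (-0.224503,-0.974473)
center distance |VC| = r/sin(θ/2) = 5.315588/sin(22.3541°) = 13.976297
C = V + |VC|·bis = (-28.3698,-20.2289)
T_A = V + ((C−V)·d_A)·d_A = V + 12.9260·d_A = (-32.7065,-17.1552)
T_B = V + ((C−V)·d_B)·d_B = V + 12.9260·d_B = (-23.1253,-19.3625)
sweep = 180° − θ = 135.2919°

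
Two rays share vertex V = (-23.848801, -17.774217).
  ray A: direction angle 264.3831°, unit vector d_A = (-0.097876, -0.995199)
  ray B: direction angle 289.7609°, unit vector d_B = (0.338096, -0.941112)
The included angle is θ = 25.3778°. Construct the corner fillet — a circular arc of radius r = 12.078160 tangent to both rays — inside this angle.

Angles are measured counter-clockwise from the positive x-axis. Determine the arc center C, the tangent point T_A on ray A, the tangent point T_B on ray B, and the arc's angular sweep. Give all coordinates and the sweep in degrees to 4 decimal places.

center=(-17.0791,-72.3423) T_A=(-29.0992,-71.1601) T_B=(-5.7122,-68.2587) sweep=154.6222

bisector direction at 277.0720° = (0.123117,-0.992392)
center distance |VC| = r/sin(θ/2) = 12.078160/sin(12.6889°) = 54.986404
C = V + |VC|·bis = (-17.0791,-72.3423)
T_A = V + ((C−V)·d_A)·d_A = V + 53.6435·d_A = (-29.0992,-71.1601)
T_B = V + ((C−V)·d_B)·d_B = V + 53.6435·d_B = (-5.7122,-68.2587)
sweep = 180° − θ = 154.6222°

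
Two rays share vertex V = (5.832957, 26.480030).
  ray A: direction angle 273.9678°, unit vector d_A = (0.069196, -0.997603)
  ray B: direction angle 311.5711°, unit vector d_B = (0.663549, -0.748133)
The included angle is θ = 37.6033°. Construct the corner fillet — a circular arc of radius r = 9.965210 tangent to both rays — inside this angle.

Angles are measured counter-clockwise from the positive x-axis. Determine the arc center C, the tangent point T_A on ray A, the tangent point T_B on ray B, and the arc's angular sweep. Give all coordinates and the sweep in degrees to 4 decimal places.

center=(17.7996,-2.0301) T_A=(7.8583,-2.7197) T_B=(25.2549,4.5823) sweep=142.3967

bisector direction at 292.7695° = (0.387024,-0.922070)
center distance |VC| = r/sin(θ/2) = 9.965210/sin(18.8016°) = 30.919726
C = V + |VC|·bis = (17.7996,-2.0301)
T_A = V + ((C−V)·d_A)·d_A = V + 29.2698·d_A = (7.8583,-2.7197)
T_B = V + ((C−V)·d_B)·d_B = V + 29.2698·d_B = (25.2549,4.5823)
sweep = 180° − θ = 142.3967°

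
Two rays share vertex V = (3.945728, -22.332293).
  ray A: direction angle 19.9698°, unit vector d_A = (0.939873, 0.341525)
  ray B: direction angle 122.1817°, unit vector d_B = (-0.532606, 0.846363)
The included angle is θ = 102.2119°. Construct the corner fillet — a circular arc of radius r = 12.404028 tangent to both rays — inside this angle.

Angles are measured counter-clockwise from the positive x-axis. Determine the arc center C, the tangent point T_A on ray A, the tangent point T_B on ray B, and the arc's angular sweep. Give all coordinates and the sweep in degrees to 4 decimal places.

bisector direction at 71.0757° = (0.324318,0.945948)
center distance |VC| = r/sin(θ/2) = 12.404028/sin(51.1059°) = 15.937164
C = V + |VC|·bis = (9.1144,-7.2566)
T_A = V + ((C−V)·d_A)·d_A = V + 10.0067·d_A = (13.3507,-18.9148)
T_B = V + ((C−V)·d_B)·d_B = V + 10.0067·d_B = (-1.3839,-13.8630)
sweep = 180° − θ = 77.7881°

center=(9.1144,-7.2566) T_A=(13.3507,-18.9148) T_B=(-1.3839,-13.8630) sweep=77.7881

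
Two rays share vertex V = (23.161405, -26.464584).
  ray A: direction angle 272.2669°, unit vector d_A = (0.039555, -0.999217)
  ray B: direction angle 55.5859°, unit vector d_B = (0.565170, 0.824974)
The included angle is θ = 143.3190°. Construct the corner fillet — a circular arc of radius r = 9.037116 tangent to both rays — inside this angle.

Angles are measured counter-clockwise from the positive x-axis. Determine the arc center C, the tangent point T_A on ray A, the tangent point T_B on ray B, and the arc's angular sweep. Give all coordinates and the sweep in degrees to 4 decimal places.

center=(32.3099,-29.1006) T_A=(23.2799,-29.4581) T_B=(24.8546,-23.9931) sweep=36.6810

bisector direction at 343.9264° = (0.960907,-0.276872)
center distance |VC| = r/sin(θ/2) = 9.037116/sin(71.6595°) = 9.520738
C = V + |VC|·bis = (32.3099,-29.1006)
T_A = V + ((C−V)·d_A)·d_A = V + 2.9958·d_A = (23.2799,-29.4581)
T_B = V + ((C−V)·d_B)·d_B = V + 2.9958·d_B = (24.8546,-23.9931)
sweep = 180° − θ = 36.6810°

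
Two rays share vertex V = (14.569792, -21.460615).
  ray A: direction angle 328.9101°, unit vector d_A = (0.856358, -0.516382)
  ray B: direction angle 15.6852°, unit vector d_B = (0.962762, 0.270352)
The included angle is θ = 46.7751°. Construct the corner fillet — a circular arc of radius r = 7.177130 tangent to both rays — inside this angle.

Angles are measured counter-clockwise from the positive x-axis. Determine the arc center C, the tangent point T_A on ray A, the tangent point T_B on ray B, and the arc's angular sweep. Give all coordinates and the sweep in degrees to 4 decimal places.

center=(32.4874,-23.8839) T_A=(28.7813,-30.0301) T_B=(30.5471,-16.9741) sweep=133.2249

bisector direction at 352.2976° = (0.990978,-0.134027)
center distance |VC| = r/sin(θ/2) = 7.177130/sin(23.3876°) = 18.080760
C = V + |VC|·bis = (32.4874,-23.8839)
T_A = V + ((C−V)·d_A)·d_A = V + 16.5953·d_A = (28.7813,-30.0301)
T_B = V + ((C−V)·d_B)·d_B = V + 16.5953·d_B = (30.5471,-16.9741)
sweep = 180° − θ = 133.2249°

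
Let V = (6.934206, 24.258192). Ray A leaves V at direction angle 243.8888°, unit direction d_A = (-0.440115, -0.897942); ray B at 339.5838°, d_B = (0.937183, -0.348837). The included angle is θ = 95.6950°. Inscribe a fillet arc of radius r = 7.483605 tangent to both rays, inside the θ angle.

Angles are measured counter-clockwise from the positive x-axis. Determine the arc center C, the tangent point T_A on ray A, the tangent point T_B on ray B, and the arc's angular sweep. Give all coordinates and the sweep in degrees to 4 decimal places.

center=(10.6725,14.8815) T_A=(3.9527,18.1752) T_B=(13.2831,21.8950) sweep=84.3050

bisector direction at 291.7363° = (0.370335,-0.928898)
center distance |VC| = r/sin(θ/2) = 7.483605/sin(47.8475°) = 10.094411
C = V + |VC|·bis = (10.6725,14.8815)
T_A = V + ((C−V)·d_A)·d_A = V + 6.7744·d_A = (3.9527,18.1752)
T_B = V + ((C−V)·d_B)·d_B = V + 6.7744·d_B = (13.2831,21.8950)
sweep = 180° − θ = 84.3050°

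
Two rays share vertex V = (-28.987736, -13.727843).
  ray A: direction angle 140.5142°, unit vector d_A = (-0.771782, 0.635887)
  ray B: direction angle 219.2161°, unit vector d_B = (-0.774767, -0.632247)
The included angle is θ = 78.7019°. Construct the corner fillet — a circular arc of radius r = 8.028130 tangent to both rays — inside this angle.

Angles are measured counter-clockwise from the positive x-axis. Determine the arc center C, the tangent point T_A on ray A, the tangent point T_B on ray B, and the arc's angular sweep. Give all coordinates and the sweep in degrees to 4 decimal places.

center=(-41.6490,-13.6980) T_A=(-36.5440,-7.5021) T_B=(-36.5732,-19.9180) sweep=101.2981

bisector direction at 179.8651° = (-0.999997,0.002354)
center distance |VC| = r/sin(θ/2) = 8.028130/sin(39.3509°) = 12.661293
C = V + |VC|·bis = (-41.6490,-13.6980)
T_A = V + ((C−V)·d_A)·d_A = V + 9.7907·d_A = (-36.5440,-7.5021)
T_B = V + ((C−V)·d_B)·d_B = V + 9.7907·d_B = (-36.5732,-19.9180)
sweep = 180° − θ = 101.2981°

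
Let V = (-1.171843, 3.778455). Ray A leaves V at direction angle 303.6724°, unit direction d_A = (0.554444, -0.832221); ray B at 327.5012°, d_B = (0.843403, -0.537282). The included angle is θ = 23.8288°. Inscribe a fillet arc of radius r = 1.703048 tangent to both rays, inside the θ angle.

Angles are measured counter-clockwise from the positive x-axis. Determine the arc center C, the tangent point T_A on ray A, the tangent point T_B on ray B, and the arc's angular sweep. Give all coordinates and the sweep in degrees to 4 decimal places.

center=(4.7207,-1.9946) T_A=(3.3033,-2.9388) T_B=(5.6357,-0.5582) sweep=156.1712

bisector direction at 315.5868° = (0.714311,-0.699828)
center distance |VC| = r/sin(θ/2) = 1.703048/sin(11.9144°) = 8.249199
C = V + |VC|·bis = (4.7207,-1.9946)
T_A = V + ((C−V)·d_A)·d_A = V + 8.0715·d_A = (3.3033,-2.9388)
T_B = V + ((C−V)·d_B)·d_B = V + 8.0715·d_B = (5.6357,-0.5582)
sweep = 180° − θ = 156.1712°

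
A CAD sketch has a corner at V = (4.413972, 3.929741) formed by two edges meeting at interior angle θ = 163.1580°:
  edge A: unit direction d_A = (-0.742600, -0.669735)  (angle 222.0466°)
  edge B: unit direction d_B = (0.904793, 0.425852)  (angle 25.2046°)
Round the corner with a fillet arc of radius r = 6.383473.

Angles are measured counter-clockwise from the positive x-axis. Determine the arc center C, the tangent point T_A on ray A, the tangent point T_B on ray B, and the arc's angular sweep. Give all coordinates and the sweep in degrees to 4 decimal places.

center=(7.9874,-1.4435) T_A=(3.7122,3.2968) T_B=(5.2690,4.3322) sweep=16.8420

bisector direction at 303.6256° = (0.553764,-0.832674)
center distance |VC| = r/sin(θ/2) = 6.383473/sin(81.5790°) = 6.453045
C = V + |VC|·bis = (7.9874,-1.4435)
T_A = V + ((C−V)·d_A)·d_A = V + 0.9450·d_A = (3.7122,3.2968)
T_B = V + ((C−V)·d_B)·d_B = V + 0.9450·d_B = (5.2690,4.3322)
sweep = 180° − θ = 16.8420°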